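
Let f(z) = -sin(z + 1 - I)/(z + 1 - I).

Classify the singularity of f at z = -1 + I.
Let u = z + 1 - I. The argument of sin is z + 1 - I = u, so
  f = -sin(u)/u = -((u) - (u)^3/6 + ...)/u = -1 + (1/6)*u^2 - ...
The Laurent expansion about u = 0 has no negative powers; equivalently lim_{z→-1 + I} f(z) = -1 exists and is finite.
So the singularity is removable.

Final answer: removable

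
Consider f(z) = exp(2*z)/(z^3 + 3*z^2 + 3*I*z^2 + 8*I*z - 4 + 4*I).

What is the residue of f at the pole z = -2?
Write f(z) = P(z)/Q(z) with P(z) = exp(2*z) and Q(z) = z^3 + 3*z^2 + 3*I*z^2 + 8*I*z - 4 + 4*I.
The denominator factors as Q(z) = (z + 2)*(z + 1 + I)*(z + 2*I), so z = -2 is a simple zero of Q and P is analytic there; z = -2 is therefore a simple pole and
  Res(f, z₀) = P(z₀)/Q'(z₀).

Q'(z) = 3*z^2 + 6*z + 6*I*z + 8*I, so Q'(-2) = -4*I.
P(-2) = exp(-4).

Res(f, -2) = (exp(-4))/(-4*I) = I*exp(-4)/4

Final answer: I*exp(-4)/4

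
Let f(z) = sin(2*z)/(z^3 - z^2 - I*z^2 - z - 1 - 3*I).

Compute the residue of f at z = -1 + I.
(-1/15 - 2*I/15)*sin(2 - 2*I)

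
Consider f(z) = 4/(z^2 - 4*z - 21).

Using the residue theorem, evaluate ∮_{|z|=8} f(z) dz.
By the residue theorem, ∮_C f(z) dz = 2πi · (sum of the residues of f at the poles inside |z| = 8).

The denominator factors as (z + 3)*(z - 7), so the singularities of f are simple poles at z = -3, z = 7.
  |-3|² = 9 < 64 = 8², so this pole is inside the contour.
  |7|² = 49 < 64 = 8², so this pole is inside the contour.

With P(z) = 4 and Q(z) = z^2 - 4*z - 21, each pole is simple, so Res(f, z₀) = P(z₀)/Q'(z₀) with Q'(z) = 2*z - 4.
  Res(f, -3) = P(-3)/Q'(-3) = (4)/(-10) = -2/5
  Res(f, 7) = P(7)/Q'(7) = (4)/(10) = 2/5

Sum of residues inside C: 0
∮_C f(z) dz = 2πi · (0) = 0

Final answer: 0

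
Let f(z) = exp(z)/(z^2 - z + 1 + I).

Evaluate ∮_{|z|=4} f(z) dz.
By the residue theorem, ∮_C f(z) dz = 2πi · (sum of the residues of f at the poles inside |z| = 4).

The denominator factors as (z - 1 + I)*(z - I), so the singularities of f are simple poles at z = 1 - I, z = I.
  |1 - I|² = 2 < 16 = 4², so this pole is inside the contour.
  |I|² = 1 < 16 = 4², so this pole is inside the contour.

With P(z) = exp(z) and Q(z) = z^2 - z + 1 + I, each pole is simple, so Res(f, z₀) = P(z₀)/Q'(z₀) with Q'(z) = 2*z - 1.
  Res(f, 1 - I) = P(1 - I)/Q'(1 - I) = (exp(1 - I))/(1 - 2*I) = (1/5 + 2*I/5)*exp(1 - I)
  Res(f, I) = P(I)/Q'(I) = (exp(I))/(-1 + 2*I) = (-1/5 - 2*I/5)*exp(I)

Sum of residues inside C: (-1/5 - 2*I/5)*exp(I) + (1/5 + 2*I/5)*exp(1 - I)
∮_C f(z) dz = 2πi · ((-1/5 - 2*I/5)*exp(I) + (1/5 + 2*I/5)*exp(1 - I)) = pi*(4/5 - 2*I/5)*exp(I) + pi*(-4/5 + 2*I/5)*exp(1 - I)

Final answer: pi*(4/5 - 2*I/5)*exp(I) + pi*(-4/5 + 2*I/5)*exp(1 - I)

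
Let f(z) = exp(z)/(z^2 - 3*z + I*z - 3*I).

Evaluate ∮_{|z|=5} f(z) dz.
pi*(-1/5 - 3*I/5)*exp(-I) + pi*(1/5 + 3*I/5)*exp(3)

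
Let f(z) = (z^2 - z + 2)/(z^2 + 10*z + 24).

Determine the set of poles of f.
The singularities of f are the zeros of the denominator. Factoring,
  z^2 + 10*z + 24 = (z + 6)*(z + 4)
so the candidates are z = -6, z = -4.

Check the numerator P(z) = z^2 - z + 2 at each one:
  P(-6) = 44 ≠ 0, so z = -6 is a (simple) pole.
  P(-4) = 22 ≠ 0, so z = -4 is a (simple) pole.

Poles of f: {-6, -4}

Final answer: {-6, -4}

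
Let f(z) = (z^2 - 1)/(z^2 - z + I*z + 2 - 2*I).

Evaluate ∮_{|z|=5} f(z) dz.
pi*(2 + 2*I)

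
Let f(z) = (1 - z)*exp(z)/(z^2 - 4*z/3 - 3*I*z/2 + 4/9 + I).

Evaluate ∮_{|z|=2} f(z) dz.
By the residue theorem, ∮_C f(z) dz = 2πi · (sum of the residues of f at the poles inside |z| = 2).

The denominator factors as (z - 2/3 - 3*I/2)*(z - 2/3), so the singularities of f are simple poles at z = 2/3 + 3*I/2, z = 2/3.
  |2/3 + 3*I/2|² = 97/36 < 4 = 2², so this pole is inside the contour.
  |2/3|² = 4/9 < 4 = 2², so this pole is inside the contour.

With P(z) = (1 - z)*exp(z) and Q(z) = z^2 - 4*z/3 - 3*I*z/2 + 4/9 + I, each pole is simple, so Res(f, z₀) = P(z₀)/Q'(z₀) with Q'(z) = 2*z - 4/3 - 3*I/2.
  Res(f, 2/3 + 3*I/2) = P(2/3 + 3*I/2)/Q'(2/3 + 3*I/2) = ((1/3 - 3*I/2)*exp(2/3 + 3*I/2))/(3*I/2) = (-1 - 2*I/9)*exp(2/3 + 3*I/2)
  Res(f, 2/3) = P(2/3)/Q'(2/3) = (exp(2/3)/3)/(-3*I/2) = 2*I*exp(2/3)/9

Sum of residues inside C: (-1 - 2*I/9)*exp(2/3 + 3*I/2) + 2*I*exp(2/3)/9
∮_C f(z) dz = 2πi · ((-1 - 2*I/9)*exp(2/3 + 3*I/2) + 2*I*exp(2/3)/9) = -4*pi*exp(2/3)/9 + pi*(4/9 - 2*I)*exp(2/3 + 3*I/2)

Final answer: -4*pi*exp(2/3)/9 + pi*(4/9 - 2*I)*exp(2/3 + 3*I/2)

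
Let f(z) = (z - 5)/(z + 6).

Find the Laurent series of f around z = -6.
Put w = z - (-6), i.e. z = w - 6. The denominator is w, so it suffices to rewrite the numerator in powers of w.

P(z) = z - 5
P(w - 6) = -11 + w

Dividing each term by w:
  f = -11/w + 1

Substituting back w = z + 6:
  f(z) = -11/(z + 6) + 1

The series is finite because the numerator is a polynomial; the negative powers form the principal part, and the coefficient of 1/(z + 6) gives Res(f, -6) = -11.

Final answer: -11/(z + 6) + 1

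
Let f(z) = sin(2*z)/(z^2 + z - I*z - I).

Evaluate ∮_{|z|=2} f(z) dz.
By the residue theorem, ∮_C f(z) dz = 2πi · (sum of the residues of f at the poles inside |z| = 2).

The denominator factors as (z - I)*(z + 1), so the singularities of f are simple poles at z = I, z = -1.
  |I|² = 1 < 4 = 2², so this pole is inside the contour.
  |-1|² = 1 < 4 = 2², so this pole is inside the contour.

With P(z) = sin(2*z) and Q(z) = z^2 + z - I*z - I, each pole is simple, so Res(f, z₀) = P(z₀)/Q'(z₀) with Q'(z) = 2*z + 1 - I.
  Res(f, I) = P(I)/Q'(I) = (I*sinh(2))/(1 + I) = (1/2 + I/2)*sinh(2)
  Res(f, -1) = P(-1)/Q'(-1) = (-sin(2))/(-1 - I) = (1/2 - I/2)*sin(2)

Sum of residues inside C: (1/2 - I/2)*sin(2) + (1/2 + I/2)*sinh(2)
∮_C f(z) dz = 2πi · ((1/2 - I/2)*sin(2) + (1/2 + I/2)*sinh(2)) = pi*(1 + I)*sin(2) + pi*(-1 + I)*sinh(2)

Final answer: pi*(1 + I)*sin(2) + pi*(-1 + I)*sinh(2)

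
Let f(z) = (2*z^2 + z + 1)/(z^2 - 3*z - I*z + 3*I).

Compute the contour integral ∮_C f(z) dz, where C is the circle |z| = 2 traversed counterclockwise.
By the residue theorem, ∮_C f(z) dz = 2πi · (sum of the residues of f at the poles inside |z| = 2).

The denominator factors as (z - I)*(z - 3), so the singularities of f are simple poles at z = I, z = 3.
  |I|² = 1 < 4 = 2², so this pole is inside the contour.
  |3|² = 9 > 4 = 2², so this pole is outside the contour.

With P(z) = 2*z^2 + z + 1 and Q(z) = z^2 - 3*z - I*z + 3*I, each pole is simple, so Res(f, z₀) = P(z₀)/Q'(z₀) with Q'(z) = 2*z - 3 - I.
  Res(f, I) = P(I)/Q'(I) = (-1 + I)/(-3 + I) = 2/5 - I/5

∮_C f(z) dz = 2πi · (2/5 - I/5) = pi*(2/5 + 4*I/5)

Final answer: pi*(2/5 + 4*I/5)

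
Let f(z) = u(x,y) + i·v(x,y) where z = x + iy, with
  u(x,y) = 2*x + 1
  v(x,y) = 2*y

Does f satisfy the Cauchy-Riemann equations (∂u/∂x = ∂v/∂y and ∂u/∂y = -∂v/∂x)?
∂u/∂x = 2
∂v/∂y = 2
∂u/∂y = 0
∂v/∂x = 0
∂u/∂x = ∂v/∂y and ∂u/∂y = -∂v/∂x hold identically; f is analytic.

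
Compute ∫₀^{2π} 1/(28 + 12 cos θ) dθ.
Let J = ∫₀^{2π} dθ/(28 + 12 cos θ).
Put z = e^{iθ}: then cos θ = (z + 1/z)/2, dθ = dz/(iz), and z runs once counterclockwise around |z| = 1:
  J = ∮_{|z|=1} 1/(28 + 12*(z + 1/z)/2) · dz/(iz) = (2/i) ∮_{|z|=1} dz/(12*z^2 + 56*z + 12).
The roots of 12*z^2 + 56*z + 12 are z = (-28 ± sqrt(28^2 - 12^2))/12, with sqrt(640) = 8*sqrt(10); their product is 1, so only z₊ = -7/3 + 2*sqrt(10)/3 lies inside the unit circle (z₋ = -7/3 - 2*sqrt(10)/3 lies outside).
z₊ is a simple zero of q(z) = 12*z^2 + 56*z + 12, so Res(1/q, z₊) = 1/q'(z₊) with q'(z) = 24*z + 56; and q'(z₊) = 12*(z₊ - z₋) = 16*sqrt(10).
Therefore J = (2/i) · 2πi · 1/(16*sqrt(10)) = 2*pi/(8*sqrt(10)) = sqrt(10)*pi/40

Final answer: sqrt(10)*pi/40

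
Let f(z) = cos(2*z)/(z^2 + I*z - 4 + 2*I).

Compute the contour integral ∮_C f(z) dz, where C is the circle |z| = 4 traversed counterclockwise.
By the residue theorem, ∮_C f(z) dz = 2πi · (sum of the residues of f at the poles inside |z| = 4).

The denominator factors as (z - 2 + I)*(z + 2), so the singularities of f are simple poles at z = 2 - I, z = -2.
  |2 - I|² = 5 < 16 = 4², so this pole is inside the contour.
  |-2|² = 4 < 16 = 4², so this pole is inside the contour.

With P(z) = cos(2*z) and Q(z) = z^2 + I*z - 4 + 2*I, each pole is simple, so Res(f, z₀) = P(z₀)/Q'(z₀) with Q'(z) = 2*z + I.
  Res(f, 2 - I) = P(2 - I)/Q'(2 - I) = (cos(4 - 2*I))/(4 - I) = (4/17 + I/17)*cos(4 - 2*I)
  Res(f, -2) = P(-2)/Q'(-2) = (cos(4))/(-4 + I) = (-4/17 - I/17)*cos(4)

Sum of residues inside C: (4/17 + I/17)*cos(4 - 2*I) + (-4/17 - I/17)*cos(4)
∮_C f(z) dz = 2πi · ((4/17 + I/17)*cos(4 - 2*I) + (-4/17 - I/17)*cos(4)) = pi*(-2/17 + 8*I/17)*cos(4 - 2*I) + pi*(2/17 - 8*I/17)*cos(4)

Final answer: pi*(-2/17 + 8*I/17)*cos(4 - 2*I) + pi*(2/17 - 8*I/17)*cos(4)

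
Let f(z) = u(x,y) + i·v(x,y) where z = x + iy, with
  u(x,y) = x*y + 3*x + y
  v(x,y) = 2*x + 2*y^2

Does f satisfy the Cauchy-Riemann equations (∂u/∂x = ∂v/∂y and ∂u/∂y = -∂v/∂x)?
∂u/∂x = y + 3
∂v/∂y = 4*y
∂u/∂y = x + 1
∂v/∂x = 2
∂u/∂x ≠ ∂v/∂y and ∂u/∂y ≠ -∂v/∂x; the Cauchy-Riemann equations are not satisfied, so f is not analytic.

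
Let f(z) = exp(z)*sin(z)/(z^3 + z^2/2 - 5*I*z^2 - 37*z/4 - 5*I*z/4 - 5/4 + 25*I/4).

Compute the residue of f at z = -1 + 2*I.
Write f(z) = P(z)/Q(z) with P(z) = exp(z)*sin(z) and Q(z) = z^3 + z^2/2 - 5*I*z^2 - 37*z/4 - 5*I*z/4 - 5/4 + 25*I/4.
The denominator factors as Q(z) = (z - 1 - 3*I/2)*(z + 1 - 2*I)*(z + 1/2 - 3*I/2), so z = -1 + 2*I is a simple zero of Q and P is analytic there; z = -1 + 2*I is therefore a simple pole and
  Res(f, z₀) = P(z₀)/Q'(z₀).

Q'(z) = 3*z^2 + z - 10*I*z - 37/4 - 5*I/4, so Q'(-1 + 2*I) = 3/4 - 5*I/4.
P(-1 + 2*I) = -exp(-1 + 2*I)*sin(1 - 2*I).

Res(f, -1 + 2*I) = (-exp(-1 + 2*I)*sin(1 - 2*I))/(3/4 - 5*I/4) = (-6/17 - 10*I/17)*exp(-1 + 2*I)*sin(1 - 2*I)

Final answer: (-6/17 - 10*I/17)*exp(-1 + 2*I)*sin(1 - 2*I)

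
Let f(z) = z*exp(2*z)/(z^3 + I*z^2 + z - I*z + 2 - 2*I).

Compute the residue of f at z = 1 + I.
Write f(z) = P(z)/Q(z) with P(z) = z*exp(2*z) and Q(z) = z^3 + I*z^2 + z - I*z + 2 - 2*I.
The denominator factors as Q(z) = (z - 1 - I)*(z + 2*I)*(z + 1), so z = 1 + I is a simple zero of Q and P is analytic there; z = 1 + I is therefore a simple pole and
  Res(f, z₀) = P(z₀)/Q'(z₀).

Q'(z) = 3*z^2 + 2*I*z + 1 - I, so Q'(1 + I) = -1 + 7*I.
P(1 + I) = (1 + I)*exp(2 + 2*I).

Res(f, 1 + I) = ((1 + I)*exp(2 + 2*I))/(-1 + 7*I) = (3/25 - 4*I/25)*exp(2 + 2*I)

Final answer: (3/25 - 4*I/25)*exp(2 + 2*I)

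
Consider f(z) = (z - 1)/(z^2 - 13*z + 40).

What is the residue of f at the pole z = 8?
7/3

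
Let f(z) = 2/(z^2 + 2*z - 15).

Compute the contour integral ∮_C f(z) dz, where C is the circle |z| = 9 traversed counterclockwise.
By the residue theorem, ∮_C f(z) dz = 2πi · (sum of the residues of f at the poles inside |z| = 9).

The denominator factors as (z + 5)*(z - 3), so the singularities of f are simple poles at z = -5, z = 3.
  |-5|² = 25 < 81 = 9², so this pole is inside the contour.
  |3|² = 9 < 81 = 9², so this pole is inside the contour.

With P(z) = 2 and Q(z) = z^2 + 2*z - 15, each pole is simple, so Res(f, z₀) = P(z₀)/Q'(z₀) with Q'(z) = 2*z + 2.
  Res(f, -5) = P(-5)/Q'(-5) = (2)/(-8) = -1/4
  Res(f, 3) = P(3)/Q'(3) = (2)/(8) = 1/4

Sum of residues inside C: 0
∮_C f(z) dz = 2πi · (0) = 0

Final answer: 0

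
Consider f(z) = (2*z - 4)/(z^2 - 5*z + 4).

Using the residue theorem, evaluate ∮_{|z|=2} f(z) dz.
By the residue theorem, ∮_C f(z) dz = 2πi · (sum of the residues of f at the poles inside |z| = 2).

The denominator factors as (z - 4)*(z - 1), so the singularities of f are simple poles at z = 4, z = 1.
  |4|² = 16 > 4 = 2², so this pole is outside the contour.
  |1|² = 1 < 4 = 2², so this pole is inside the contour.

With P(z) = 2*z - 4 and Q(z) = z^2 - 5*z + 4, each pole is simple, so Res(f, z₀) = P(z₀)/Q'(z₀) with Q'(z) = 2*z - 5.
  Res(f, 1) = P(1)/Q'(1) = (-2)/(-3) = 2/3

∮_C f(z) dz = 2πi · (2/3) = 4*I*pi/3

Final answer: 4*I*pi/3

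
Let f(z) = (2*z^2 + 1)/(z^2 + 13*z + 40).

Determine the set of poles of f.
{-8, -5}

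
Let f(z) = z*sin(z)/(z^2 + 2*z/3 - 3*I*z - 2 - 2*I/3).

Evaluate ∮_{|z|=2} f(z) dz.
pi*(18/13 - 12*I/13)*sinh(1)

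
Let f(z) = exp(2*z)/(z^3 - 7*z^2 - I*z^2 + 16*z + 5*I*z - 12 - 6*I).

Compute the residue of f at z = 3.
Write f(z) = P(z)/Q(z) with P(z) = exp(2*z) and Q(z) = z^3 - 7*z^2 - I*z^2 + 16*z + 5*I*z - 12 - 6*I.
The denominator factors as Q(z) = (z - 2)*(z - 3)*(z - 2 - I), so z = 3 is a simple zero of Q and P is analytic there; z = 3 is therefore a simple pole and
  Res(f, z₀) = P(z₀)/Q'(z₀).

Q'(z) = 3*z^2 - 14*z - 2*I*z + 16 + 5*I, so Q'(3) = 1 - I.
P(3) = exp(6).

Res(f, 3) = (exp(6))/(1 - I) = (1/2 + I/2)*exp(6)

Final answer: (1/2 + I/2)*exp(6)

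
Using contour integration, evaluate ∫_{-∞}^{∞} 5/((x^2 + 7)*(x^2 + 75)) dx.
Let f(z) = 5/((z^2 + 7)*(z^2 + 75)). The denominator has no real zeros and deg Q - deg P = 4 ≥ 2, so the integral of f over the upper semicircle |z| = R tends to 0 as R → ∞. Closing the contour in the upper half-plane,
  ∫_{-∞}^{∞} f(x) dx = 2πi · Σ Res(f, z_k)  over the poles with Im z_k > 0.

Zeros of the denominator: z^2 + 7 = 0 gives z = ±sqrt(7)*I; z^2 + 75 = 0 gives z = ±5*sqrt(3)*I.
Upper half-plane: z = 5*sqrt(3)*I, z = sqrt(7)*I (simple).

Each pole is a simple zero of Q(z) = z^4 + 82*z^2 + 525, so Res(f, z₀) = P(z₀)/Q'(z₀) with P(z) = 5, Q'(z) = 4*z^3 + 164*z:
  Res(f, 5*sqrt(3)*I) = (5)/(-680*sqrt(3)*I) = sqrt(3)*I/408
  Res(f, sqrt(7)*I) = (5)/(136*sqrt(7)*I) = -5*sqrt(7)*I/952

Sum of residues: I*(-15*sqrt(7) + 7*sqrt(3))/2856
∫_{-∞}^{∞} f(x) dx = 2πi · (I*(-15*sqrt(7) + 7*sqrt(3))/2856) = pi*(-7*sqrt(3) + 15*sqrt(7))/1428

Final answer: pi*(-7*sqrt(3) + 15*sqrt(7))/1428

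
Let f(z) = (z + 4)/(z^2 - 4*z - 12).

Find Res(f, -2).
-1/4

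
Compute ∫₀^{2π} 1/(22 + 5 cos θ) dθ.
Let J = ∫₀^{2π} dθ/(22 + 5 cos θ).
Put z = e^{iθ}: then cos θ = (z + 1/z)/2, dθ = dz/(iz), and z runs once counterclockwise around |z| = 1:
  J = ∮_{|z|=1} 1/(22 + 5*(z + 1/z)/2) · dz/(iz) = (2/i) ∮_{|z|=1} dz/(5*z^2 + 44*z + 5).
The roots of 5*z^2 + 44*z + 5 are z = (-22 ± sqrt(22^2 - 5^2))/5, with sqrt(459) = 3*sqrt(51); their product is 1, so only z₊ = -22/5 + 3*sqrt(51)/5 lies inside the unit circle (z₋ = -22/5 - 3*sqrt(51)/5 lies outside).
z₊ is a simple zero of q(z) = 5*z^2 + 44*z + 5, so Res(1/q, z₊) = 1/q'(z₊) with q'(z) = 10*z + 44; and q'(z₊) = 5*(z₊ - z₋) = 6*sqrt(51).
Therefore J = (2/i) · 2πi · 1/(6*sqrt(51)) = 2*pi/(3*sqrt(51)) = 2*sqrt(51)*pi/153

Final answer: 2*sqrt(51)*pi/153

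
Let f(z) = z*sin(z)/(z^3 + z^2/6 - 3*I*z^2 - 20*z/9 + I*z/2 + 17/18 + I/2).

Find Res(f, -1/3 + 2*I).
Write f(z) = P(z)/Q(z) with P(z) = z*sin(z) and Q(z) = z^3 + z^2/6 - 3*I*z^2 - 20*z/9 + I*z/2 + 17/18 + I/2.
The denominator factors as Q(z) = (z - 1/2)*(z + 1/3 - I)*(z + 1/3 - 2*I), so z = -1/3 + 2*I is a simple zero of Q and P is analytic there; z = -1/3 + 2*I is therefore a simple pole and
  Res(f, z₀) = P(z₀)/Q'(z₀).

Q'(z) = 3*z^2 + z/3 - 6*I*z - 20/9 + I/2, so Q'(-1/3 + 2*I) = -2 - 5*I/6.
P(-1/3 + 2*I) = (1/3 - 2*I)*sin(1/3 - 2*I).

Res(f, -1/3 + 2*I) = ((1/3 - 2*I)*sin(1/3 - 2*I))/(-2 - 5*I/6) = (36/169 + 154*I/169)*sin(1/3 - 2*I)

Final answer: (36/169 + 154*I/169)*sin(1/3 - 2*I)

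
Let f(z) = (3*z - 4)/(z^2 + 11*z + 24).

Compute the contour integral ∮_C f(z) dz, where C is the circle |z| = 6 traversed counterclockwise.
By the residue theorem, ∮_C f(z) dz = 2πi · (sum of the residues of f at the poles inside |z| = 6).

The denominator factors as (z + 3)*(z + 8), so the singularities of f are simple poles at z = -3, z = -8.
  |-3|² = 9 < 36 = 6², so this pole is inside the contour.
  |-8|² = 64 > 36 = 6², so this pole is outside the contour.

With P(z) = 3*z - 4 and Q(z) = z^2 + 11*z + 24, each pole is simple, so Res(f, z₀) = P(z₀)/Q'(z₀) with Q'(z) = 2*z + 11.
  Res(f, -3) = P(-3)/Q'(-3) = (-13)/(5) = -13/5

∮_C f(z) dz = 2πi · (-13/5) = -26*I*pi/5

Final answer: -26*I*pi/5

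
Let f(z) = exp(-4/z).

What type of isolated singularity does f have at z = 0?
essential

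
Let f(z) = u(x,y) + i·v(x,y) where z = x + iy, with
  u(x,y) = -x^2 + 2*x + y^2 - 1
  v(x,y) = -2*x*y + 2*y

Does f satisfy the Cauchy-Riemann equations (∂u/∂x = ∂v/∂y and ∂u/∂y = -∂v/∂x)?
∂u/∂x = 2 - 2*x
∂v/∂y = 2 - 2*x
∂u/∂y = 2*y
∂v/∂x = -2*y
∂u/∂x = ∂v/∂y and ∂u/∂y = -∂v/∂x hold identically; f is analytic.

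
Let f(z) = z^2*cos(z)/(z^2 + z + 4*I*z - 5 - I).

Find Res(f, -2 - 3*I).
(-9/13 - 46*I/13)*cos(2 + 3*I)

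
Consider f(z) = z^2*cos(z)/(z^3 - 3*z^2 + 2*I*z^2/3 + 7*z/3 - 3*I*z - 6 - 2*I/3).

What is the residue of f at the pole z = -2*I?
Write f(z) = P(z)/Q(z) with P(z) = z^2*cos(z) and Q(z) = z^3 - 3*z^2 + 2*I*z^2/3 + 7*z/3 - 3*I*z - 6 - 2*I/3.
The denominator factors as Q(z) = (z - 3 - I/3)*(z - I)*(z + 2*I), so z = -2*I is a simple zero of Q and P is analytic there; z = -2*I is therefore a simple pole and
  Res(f, z₀) = P(z₀)/Q'(z₀).

Q'(z) = 3*z^2 - 6*z + 4*I*z/3 + 7/3 - 3*I, so Q'(-2*I) = -7 + 9*I.
P(-2*I) = -4*cosh(2).

Res(f, -2*I) = (-4*cosh(2))/(-7 + 9*I) = (14/65 + 18*I/65)*cosh(2)

Final answer: (14/65 + 18*I/65)*cosh(2)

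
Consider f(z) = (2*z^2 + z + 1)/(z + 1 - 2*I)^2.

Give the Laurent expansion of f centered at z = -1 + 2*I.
(-6 - 6*I)/(z + 1 - 2*I)^2 + (-3 + 8*I)/(z + 1 - 2*I) + 2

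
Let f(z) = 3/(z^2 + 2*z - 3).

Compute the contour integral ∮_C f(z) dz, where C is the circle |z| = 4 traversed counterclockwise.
By the residue theorem, ∮_C f(z) dz = 2πi · (sum of the residues of f at the poles inside |z| = 4).

The denominator factors as (z - 1)*(z + 3), so the singularities of f are simple poles at z = 1, z = -3.
  |1|² = 1 < 16 = 4², so this pole is inside the contour.
  |-3|² = 9 < 16 = 4², so this pole is inside the contour.

With P(z) = 3 and Q(z) = z^2 + 2*z - 3, each pole is simple, so Res(f, z₀) = P(z₀)/Q'(z₀) with Q'(z) = 2*z + 2.
  Res(f, 1) = P(1)/Q'(1) = (3)/(4) = 3/4
  Res(f, -3) = P(-3)/Q'(-3) = (3)/(-4) = -3/4

Sum of residues inside C: 0
∮_C f(z) dz = 2πi · (0) = 0

Final answer: 0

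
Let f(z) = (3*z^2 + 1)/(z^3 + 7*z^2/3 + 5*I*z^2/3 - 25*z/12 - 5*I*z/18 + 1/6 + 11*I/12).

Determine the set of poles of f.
The singularities of f are the zeros of the denominator. Factoring,
  z^3 + 7*z^2/3 + 5*I*z^2/3 - 25*z/12 - 5*I*z/18 + 1/6 + 11*I/12 = (z - 2/3 + I/2)*(z + 3 + 3*I/2)*(z - I/3)
so the candidates are z = 2/3 - I/2, z = -3 - 3*I/2, z = I/3.

Check the numerator P(z) = 3*z^2 + 1 at each one:
  P(2/3 - I/2) = 19/12 - 2*I ≠ 0, so z = 2/3 - I/2 is a (simple) pole.
  P(-3 - 3*I/2) = 85/4 + 27*I ≠ 0, so z = -3 - 3*I/2 is a (simple) pole.
  P(I/3) = 2/3 ≠ 0, so z = I/3 is a (simple) pole.

Poles of f: {-3 - 3*I/2, I/3, 2/3 - I/2}

Final answer: {-3 - 3*I/2, I/3, 2/3 - I/2}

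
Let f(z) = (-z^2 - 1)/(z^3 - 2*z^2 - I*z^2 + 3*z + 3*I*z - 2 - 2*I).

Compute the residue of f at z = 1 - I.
Write f(z) = P(z)/Q(z) with P(z) = -z^2 - 1 and Q(z) = z^3 - 2*z^2 - I*z^2 + 3*z + 3*I*z - 2 - 2*I.
The denominator factors as Q(z) = (z - 1)*(z - 1 + I)*(z - 2*I), so z = 1 - I is a simple zero of Q and P is analytic there; z = 1 - I is therefore a simple pole and
  Res(f, z₀) = P(z₀)/Q'(z₀).

Q'(z) = 3*z^2 - 4*z - 2*I*z + 3 + 3*I, so Q'(1 - I) = -3 - I.
P(1 - I) = -1 + 2*I.

Res(f, 1 - I) = (-1 + 2*I)/(-3 - I) = 1/10 - 7*I/10

Final answer: 1/10 - 7*I/10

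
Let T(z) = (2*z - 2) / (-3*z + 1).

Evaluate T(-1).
Substitute z = -1:
  numerator:   2*(-1) - 2 = -4
  denominator: -3*(-1) + 1 = 4
T(-1) = (-4)/(4) = -1

Final answer: -1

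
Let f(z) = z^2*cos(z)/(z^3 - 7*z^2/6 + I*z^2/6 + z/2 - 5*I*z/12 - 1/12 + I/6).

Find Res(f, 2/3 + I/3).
Write f(z) = P(z)/Q(z) with P(z) = z^2*cos(z) and Q(z) = z^3 - 7*z^2/6 + I*z^2/6 + z/2 - 5*I*z/12 - 1/12 + I/6.
The denominator factors as Q(z) = (z + I/2)*(z - 1/2)*(z - 2/3 - I/3), so z = 2/3 + I/3 is a simple zero of Q and P is analytic there; z = 2/3 + I/3 is therefore a simple pole and
  Res(f, z₀) = P(z₀)/Q'(z₀).

Q'(z) = 3*z^2 - 7*z/3 + I*z/3 + 1/2 - 5*I/12, so Q'(2/3 + I/3) = -1/6 + 13*I/36.
P(2/3 + I/3) = (1/3 + 4*I/9)*cos(2/3 + I/3).

Res(f, 2/3 + I/3) = ((1/3 + 4*I/9)*cos(2/3 + I/3))/(-1/6 + 13*I/36) = (136/205 - 252*I/205)*cos(2/3 + I/3)

Final answer: (136/205 - 252*I/205)*cos(2/3 + I/3)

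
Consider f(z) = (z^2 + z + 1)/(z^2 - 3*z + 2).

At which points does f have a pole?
The singularities of f are the zeros of the denominator. Factoring,
  z^2 - 3*z + 2 = (z - 2)*(z - 1)
so the candidates are z = 2, z = 1.

Check the numerator P(z) = z^2 + z + 1 at each one:
  P(2) = 7 ≠ 0, so z = 2 is a (simple) pole.
  P(1) = 3 ≠ 0, so z = 1 is a (simple) pole.

Poles of f: {1, 2}

Final answer: {1, 2}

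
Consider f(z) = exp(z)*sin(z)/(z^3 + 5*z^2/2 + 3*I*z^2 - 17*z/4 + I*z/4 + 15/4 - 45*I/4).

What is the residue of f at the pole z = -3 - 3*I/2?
Write f(z) = P(z)/Q(z) with P(z) = exp(z)*sin(z) and Q(z) = z^3 + 5*z^2/2 + 3*I*z^2 - 17*z/4 + I*z/4 + 15/4 - 45*I/4.
The denominator factors as Q(z) = (z - 3/2 - I/2)*(z + 1 + 2*I)*(z + 3 + 3*I/2), so z = -3 - 3*I/2 is a simple zero of Q and P is analytic there; z = -3 - 3*I/2 is therefore a simple pole and
  Res(f, z₀) = P(z₀)/Q'(z₀).

Q'(z) = 3*z^2 + 5*z + 6*I*z - 17/4 + I/4, so Q'(-3 - 3*I/2) = 10 + 7*I/4.
P(-3 - 3*I/2) = -exp(-3 - 3*I/2)*sin(3 + 3*I/2).

Res(f, -3 - 3*I/2) = (-exp(-3 - 3*I/2)*sin(3 + 3*I/2))/(10 + 7*I/4) = (-160/1649 + 28*I/1649)*exp(-3 - 3*I/2)*sin(3 + 3*I/2)

Final answer: (-160/1649 + 28*I/1649)*exp(-3 - 3*I/2)*sin(3 + 3*I/2)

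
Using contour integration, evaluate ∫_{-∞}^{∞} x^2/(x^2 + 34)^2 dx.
sqrt(34)*pi/68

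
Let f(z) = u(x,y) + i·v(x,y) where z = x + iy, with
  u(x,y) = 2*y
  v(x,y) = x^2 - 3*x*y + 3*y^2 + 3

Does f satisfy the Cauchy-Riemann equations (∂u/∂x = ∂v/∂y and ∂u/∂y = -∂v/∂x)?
∂u/∂x = 0
∂v/∂y = -3*x + 6*y
∂u/∂y = 2
∂v/∂x = 2*x - 3*y
∂u/∂x ≠ ∂v/∂y and ∂u/∂y ≠ -∂v/∂x; the Cauchy-Riemann equations are not satisfied, so f is not analytic.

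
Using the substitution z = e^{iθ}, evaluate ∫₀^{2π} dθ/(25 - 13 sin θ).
Call the integral J. The integrand is 2π-periodic and we integrate over a full period, so shifting θ does not change the value (θ → θ + π/2 turns sin θ into cos θ; θ → θ + π flips the sign of the trig term). Hence
  J = ∫₀^{2π} dθ/(25 + 13 cos θ).
Put z = e^{iθ}: then cos θ = (z + 1/z)/2, dθ = dz/(iz), and z runs once counterclockwise around |z| = 1:
  J = ∮_{|z|=1} 1/(25 + 13*(z + 1/z)/2) · dz/(iz) = (2/i) ∮_{|z|=1} dz/(13*z^2 + 50*z + 13).
The roots of 13*z^2 + 50*z + 13 are z = (-25 ± sqrt(25^2 - 13^2))/13, with sqrt(456) = 2*sqrt(114); their product is 1, so only z₊ = -25/13 + 2*sqrt(114)/13 lies inside the unit circle (z₋ = -25/13 - 2*sqrt(114)/13 lies outside).
z₊ is a simple zero of q(z) = 13*z^2 + 50*z + 13, so Res(1/q, z₊) = 1/q'(z₊) with q'(z) = 26*z + 50; and q'(z₊) = 13*(z₊ - z₋) = 4*sqrt(114).
Therefore J = (2/i) · 2πi · 1/(4*sqrt(114)) = 2*pi/(2*sqrt(114)) = sqrt(114)*pi/114

Final answer: sqrt(114)*pi/114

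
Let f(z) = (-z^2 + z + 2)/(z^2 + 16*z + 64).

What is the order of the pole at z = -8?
Factor the denominator:
  z^2 + 16*z + 64 = (z + 8)^2

The numerator P(z) = -z^2 + z + 2 has P(-8) = -70 ≠ 0, so no factor of (z + 8) cancels.
Near z = -8 we can therefore write f(z) = g(z)/(z + 8)^2 with g analytic at -8 and g(-8) ≠ 0 (g is just the numerator).

Hence z = -8 is a pole of order 2.

Final answer: 2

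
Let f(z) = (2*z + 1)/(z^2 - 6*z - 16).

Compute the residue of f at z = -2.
Write f(z) = P(z)/Q(z) with P(z) = 2*z + 1 and Q(z) = z^2 - 6*z - 16.
The denominator factors as Q(z) = (z - 8)*(z + 2), so z = -2 is a simple zero of Q and P is analytic there; z = -2 is therefore a simple pole and
  Res(f, z₀) = P(z₀)/Q'(z₀).

Q'(z) = 2*z - 6, so Q'(-2) = -10.
P(-2) = -3.

Res(f, -2) = (-3)/(-10) = 3/10

Final answer: 3/10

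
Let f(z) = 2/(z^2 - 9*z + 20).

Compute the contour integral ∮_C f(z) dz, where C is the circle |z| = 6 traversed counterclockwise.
By the residue theorem, ∮_C f(z) dz = 2πi · (sum of the residues of f at the poles inside |z| = 6).

The denominator factors as (z - 5)*(z - 4), so the singularities of f are simple poles at z = 5, z = 4.
  |5|² = 25 < 36 = 6², so this pole is inside the contour.
  |4|² = 16 < 36 = 6², so this pole is inside the contour.

With P(z) = 2 and Q(z) = z^2 - 9*z + 20, each pole is simple, so Res(f, z₀) = P(z₀)/Q'(z₀) with Q'(z) = 2*z - 9.
  Res(f, 5) = P(5)/Q'(5) = (2)/(1) = 2
  Res(f, 4) = P(4)/Q'(4) = (2)/(-1) = -2

Sum of residues inside C: 0
∮_C f(z) dz = 2πi · (0) = 0

Final answer: 0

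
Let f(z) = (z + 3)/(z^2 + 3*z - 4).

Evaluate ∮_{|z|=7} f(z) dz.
2*I*pi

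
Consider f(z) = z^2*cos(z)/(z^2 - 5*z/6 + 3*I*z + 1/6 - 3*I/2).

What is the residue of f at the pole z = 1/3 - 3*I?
(808/975 - 948*I/325)*cos(1/3 - 3*I)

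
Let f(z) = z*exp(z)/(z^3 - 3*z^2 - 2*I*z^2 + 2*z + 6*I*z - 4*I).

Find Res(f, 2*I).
Write f(z) = P(z)/Q(z) with P(z) = z*exp(z) and Q(z) = z^3 - 3*z^2 - 2*I*z^2 + 2*z + 6*I*z - 4*I.
The denominator factors as Q(z) = (z - 2*I)*(z - 1)*(z - 2), so z = 2*I is a simple zero of Q and P is analytic there; z = 2*I is therefore a simple pole and
  Res(f, z₀) = P(z₀)/Q'(z₀).

Q'(z) = 3*z^2 - 6*z - 4*I*z + 2 + 6*I, so Q'(2*I) = -2 - 6*I.
P(2*I) = 2*I*exp(2*I).

Res(f, 2*I) = (2*I*exp(2*I))/(-2 - 6*I) = (-3/10 - I/10)*exp(2*I)

Final answer: (-3/10 - I/10)*exp(2*I)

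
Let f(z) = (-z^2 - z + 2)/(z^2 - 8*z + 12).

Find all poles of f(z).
The singularities of f are the zeros of the denominator. Factoring,
  z^2 - 8*z + 12 = (z - 2)*(z - 6)
so the candidates are z = 2, z = 6.

Check the numerator P(z) = -z^2 - z + 2 at each one:
  P(2) = -4 ≠ 0, so z = 2 is a (simple) pole.
  P(6) = -40 ≠ 0, so z = 6 is a (simple) pole.

Poles of f: {2, 6}

Final answer: {2, 6}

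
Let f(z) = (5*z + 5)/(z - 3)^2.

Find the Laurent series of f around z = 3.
20/(z - 3)^2 + 5/(z - 3)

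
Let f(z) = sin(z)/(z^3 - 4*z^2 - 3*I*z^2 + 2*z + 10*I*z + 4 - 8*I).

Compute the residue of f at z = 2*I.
Write f(z) = P(z)/Q(z) with P(z) = sin(z) and Q(z) = z^3 - 4*z^2 - 3*I*z^2 + 2*z + 10*I*z + 4 - 8*I.
The denominator factors as Q(z) = (z - 2)*(z - 2*I)*(z - 2 - I), so z = 2*I is a simple zero of Q and P is analytic there; z = 2*I is therefore a simple pole and
  Res(f, z₀) = P(z₀)/Q'(z₀).

Q'(z) = 3*z^2 - 8*z - 6*I*z + 2 + 10*I, so Q'(2*I) = 2 - 6*I.
P(2*I) = I*sinh(2).

Res(f, 2*I) = (I*sinh(2))/(2 - 6*I) = (-3/20 + I/20)*sinh(2)

Final answer: (-3/20 + I/20)*sinh(2)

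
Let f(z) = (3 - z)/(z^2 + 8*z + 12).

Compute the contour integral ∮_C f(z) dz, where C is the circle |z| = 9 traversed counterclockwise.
-2*I*pi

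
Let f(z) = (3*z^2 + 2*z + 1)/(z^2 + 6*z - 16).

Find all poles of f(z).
The singularities of f are the zeros of the denominator. Factoring,
  z^2 + 6*z - 16 = (z + 8)*(z - 2)
so the candidates are z = -8, z = 2.

Check the numerator P(z) = 3*z^2 + 2*z + 1 at each one:
  P(-8) = 177 ≠ 0, so z = -8 is a (simple) pole.
  P(2) = 17 ≠ 0, so z = 2 is a (simple) pole.

Poles of f: {-8, 2}

Final answer: {-8, 2}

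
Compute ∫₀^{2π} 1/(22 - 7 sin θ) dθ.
2*sqrt(435)*pi/435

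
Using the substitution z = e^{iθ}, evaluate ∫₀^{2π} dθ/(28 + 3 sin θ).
2*sqrt(31)*pi/155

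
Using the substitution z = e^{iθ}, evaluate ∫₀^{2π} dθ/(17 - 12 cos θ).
2*sqrt(145)*pi/145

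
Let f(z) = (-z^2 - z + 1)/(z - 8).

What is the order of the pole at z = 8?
Factor the denominator:
  z - 8 = (z - 8)

The numerator P(z) = -z^2 - z + 1 has P(8) = -71 ≠ 0, so no factor of (z - 8) cancels.
Near z = 8 we can therefore write f(z) = g(z)/(z - 8) with g analytic at 8 and g(8) ≠ 0 (g is just the numerator).

Hence z = 8 is a pole of order 1.

Final answer: 1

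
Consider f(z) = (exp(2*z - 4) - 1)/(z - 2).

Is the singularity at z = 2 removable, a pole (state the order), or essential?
Let u = z - 2. The exponent is 2*z - 4 = 2u, so
  f = (e^(2u) - 1)/u = ((2u) + (2u)^2/2 + (2u)^3/6 + ...)/u = 2 + (2)*u + (4/3)*u^2 + ...
The Laurent expansion about u = 0 has no negative powers; equivalently lim_{z→2} f(z) = 2 exists and is finite.
So the singularity is removable.

Final answer: removable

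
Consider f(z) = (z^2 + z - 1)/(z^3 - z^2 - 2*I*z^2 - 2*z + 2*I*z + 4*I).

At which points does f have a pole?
{-1, 2*I, 2}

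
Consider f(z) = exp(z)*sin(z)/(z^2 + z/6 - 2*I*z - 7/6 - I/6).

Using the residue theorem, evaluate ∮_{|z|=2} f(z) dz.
By the residue theorem, ∮_C f(z) dz = 2πi · (sum of the residues of f at the poles inside |z| = 2).

The denominator factors as (z + 1/2 - I)*(z - 1/3 - I), so the singularities of f are simple poles at z = -1/2 + I, z = 1/3 + I.
  |-1/2 + I|² = 5/4 < 4 = 2², so this pole is inside the contour.
  |1/3 + I|² = 10/9 < 4 = 2², so this pole is inside the contour.

With P(z) = exp(z)*sin(z) and Q(z) = z^2 + z/6 - 2*I*z - 7/6 - I/6, each pole is simple, so Res(f, z₀) = P(z₀)/Q'(z₀) with Q'(z) = 2*z + 1/6 - 2*I.
  Res(f, -1/2 + I) = P(-1/2 + I)/Q'(-1/2 + I) = (-exp(-1/2 + I)*sin(1/2 - I))/(-5/6) = 6*exp(-1/2 + I)*sin(1/2 - I)/5
  Res(f, 1/3 + I) = P(1/3 + I)/Q'(1/3 + I) = (exp(1/3 + I)*sin(1/3 + I))/(5/6) = 6*exp(1/3 + I)*sin(1/3 + I)/5

Sum of residues inside C: 6*exp(-1/2 + I)*sin(1/2 - I)/5 + 6*exp(1/3 + I)*sin(1/3 + I)/5
∮_C f(z) dz = 2πi · (6*exp(-1/2 + I)*sin(1/2 - I)/5 + 6*exp(1/3 + I)*sin(1/3 + I)/5) = 12*I*pi*exp(1/3 + I)*sin(1/3 + I)/5 + 12*I*pi*exp(-1/2 + I)*sin(1/2 - I)/5

Final answer: 12*I*pi*exp(1/3 + I)*sin(1/3 + I)/5 + 12*I*pi*exp(-1/2 + I)*sin(1/2 - I)/5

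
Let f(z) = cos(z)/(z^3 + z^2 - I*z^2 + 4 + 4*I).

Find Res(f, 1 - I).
Write f(z) = P(z)/Q(z) with P(z) = cos(z) and Q(z) = z^3 + z^2 - I*z^2 + 4 + 4*I.
The denominator factors as Q(z) = (z + 2)*(z - 2*I)*(z - 1 + I), so z = 1 - I is a simple zero of Q and P is analytic there; z = 1 - I is therefore a simple pole and
  Res(f, z₀) = P(z₀)/Q'(z₀).

Q'(z) = 3*z^2 + 2*z - 2*I*z, so Q'(1 - I) = -10*I.
P(1 - I) = cos(1 - I).

Res(f, 1 - I) = (cos(1 - I))/(-10*I) = I*cos(1 - I)/10

Final answer: I*cos(1 - I)/10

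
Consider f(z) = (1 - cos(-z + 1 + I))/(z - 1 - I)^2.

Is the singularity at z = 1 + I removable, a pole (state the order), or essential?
Let u = z - 1 - I. The argument of cos is -z + 1 + I = -u, so
  f = (1 - cos(-u))/u^2 = ((-u)^2/2 - (-u)^4/24 + ...)/u^2 = 1/2 - (1/24)*u^2 + ...
The Laurent expansion about u = 0 has no negative powers; equivalently lim_{z→1 + I} f(z) = 1/2 exists and is finite.
So the singularity is removable.

Final answer: removable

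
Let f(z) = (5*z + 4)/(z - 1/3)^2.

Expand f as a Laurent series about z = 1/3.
Put w = z - (1/3), i.e. z = w + 1/3. The denominator is w^2, so it suffices to rewrite the numerator in powers of w.

P(z) = 5*z + 4
P(w + 1/3) = 17/3 + 5*w

Dividing each term by w^2:
  f = 17/(3*w^2) + 5/w

Substituting back w = z - 1/3:
  f(z) = 17/(3*(z - 1/3)^2) + 5/(z - 1/3)

The series is finite because the numerator is a polynomial; the negative powers form the principal part, and the coefficient of 1/(z - 1/3) gives Res(f, 1/3) = 5.

Final answer: 17/(3*(z - 1/3)^2) + 5/(z - 1/3)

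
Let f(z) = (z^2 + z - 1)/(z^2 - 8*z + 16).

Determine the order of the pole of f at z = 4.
Factor the denominator:
  z^2 - 8*z + 16 = (z - 4)^2

The numerator P(z) = z^2 + z - 1 has P(4) = 19 ≠ 0, so no factor of (z - 4) cancels.
Near z = 4 we can therefore write f(z) = g(z)/(z - 4)^2 with g analytic at 4 and g(4) ≠ 0 (g is just the numerator).

Hence z = 4 is a pole of order 2.

Final answer: 2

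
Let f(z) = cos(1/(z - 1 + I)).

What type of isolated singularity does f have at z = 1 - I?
Let u = z - 1 + I. Then
  cos(1/u) = Σ_{k≥0} (-1)^k (1)^(2k)/((2k)!·u^(2k)) = 1 - 1/(2*u^2) + 1/(24*u^4) + ...
which has infinitely many negative powers of u, so cos(1/(z - 1 + I)) has an essential singularity at z = 1 - I.
So the singularity is essential.

Final answer: essential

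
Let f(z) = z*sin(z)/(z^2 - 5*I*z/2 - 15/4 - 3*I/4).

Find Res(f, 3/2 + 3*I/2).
(21/37 + 15*I/37)*sin(3/2 + 3*I/2)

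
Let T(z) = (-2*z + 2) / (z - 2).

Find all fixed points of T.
T(z) = z means -2*z + 2 = z*(z - 2), i.e.
  z^2 - 2 = 0.
Discriminant: (0)^2 - 4*(1)*(-2) = 8, so the roots are real.
  z = (0 ± sqrt(8))/(2*(1))
Fixed points: {-sqrt(2), sqrt(2)}

Final answer: {-sqrt(2), sqrt(2)}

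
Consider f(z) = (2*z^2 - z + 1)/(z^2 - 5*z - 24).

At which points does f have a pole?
The singularities of f are the zeros of the denominator. Factoring,
  z^2 - 5*z - 24 = (z - 8)*(z + 3)
so the candidates are z = 8, z = -3.

Check the numerator P(z) = 2*z^2 - z + 1 at each one:
  P(8) = 121 ≠ 0, so z = 8 is a (simple) pole.
  P(-3) = 22 ≠ 0, so z = -3 is a (simple) pole.

Poles of f: {-3, 8}

Final answer: {-3, 8}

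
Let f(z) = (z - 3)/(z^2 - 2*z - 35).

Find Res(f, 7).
Write f(z) = P(z)/Q(z) with P(z) = z - 3 and Q(z) = z^2 - 2*z - 35.
The denominator factors as Q(z) = (z - 7)*(z + 5), so z = 7 is a simple zero of Q and P is analytic there; z = 7 is therefore a simple pole and
  Res(f, z₀) = P(z₀)/Q'(z₀).

Q'(z) = 2*z - 2, so Q'(7) = 12.
P(7) = 4.

Res(f, 7) = (4)/(12) = 1/3

Final answer: 1/3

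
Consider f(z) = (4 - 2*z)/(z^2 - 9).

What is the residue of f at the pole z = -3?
Write f(z) = P(z)/Q(z) with P(z) = 4 - 2*z and Q(z) = z^2 - 9.
The denominator factors as Q(z) = (z + 3)*(z - 3), so z = -3 is a simple zero of Q and P is analytic there; z = -3 is therefore a simple pole and
  Res(f, z₀) = P(z₀)/Q'(z₀).

Q'(z) = 2*z, so Q'(-3) = -6.
P(-3) = 10.

Res(f, -3) = (10)/(-6) = -5/3

Final answer: -5/3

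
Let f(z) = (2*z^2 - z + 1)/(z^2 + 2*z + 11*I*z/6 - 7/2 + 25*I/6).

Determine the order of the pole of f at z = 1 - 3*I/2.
1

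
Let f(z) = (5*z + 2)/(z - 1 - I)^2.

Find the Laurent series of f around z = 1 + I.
(7 + 5*I)/(z - 1 - I)^2 + 5/(z - 1 - I)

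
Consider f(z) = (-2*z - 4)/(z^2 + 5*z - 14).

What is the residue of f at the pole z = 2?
Write f(z) = P(z)/Q(z) with P(z) = -2*z - 4 and Q(z) = z^2 + 5*z - 14.
The denominator factors as Q(z) = (z - 2)*(z + 7), so z = 2 is a simple zero of Q and P is analytic there; z = 2 is therefore a simple pole and
  Res(f, z₀) = P(z₀)/Q'(z₀).

Q'(z) = 2*z + 5, so Q'(2) = 9.
P(2) = -8.

Res(f, 2) = (-8)/(9) = -8/9

Final answer: -8/9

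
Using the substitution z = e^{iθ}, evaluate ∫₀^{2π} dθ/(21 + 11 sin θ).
Call the integral J. The integrand is 2π-periodic and we integrate over a full period, so shifting θ does not change the value (θ → θ + π/2 turns sin θ into cos θ). Hence
  J = ∫₀^{2π} dθ/(21 + 11 cos θ).
Put z = e^{iθ}: then cos θ = (z + 1/z)/2, dθ = dz/(iz), and z runs once counterclockwise around |z| = 1:
  J = ∮_{|z|=1} 1/(21 + 11*(z + 1/z)/2) · dz/(iz) = (2/i) ∮_{|z|=1} dz/(11*z^2 + 42*z + 11).
The roots of 11*z^2 + 42*z + 11 are z = (-21 ± sqrt(21^2 - 11^2))/11, with sqrt(320) = 8*sqrt(5); their product is 1, so only z₊ = -21/11 + 8*sqrt(5)/11 lies inside the unit circle (z₋ = -21/11 - 8*sqrt(5)/11 lies outside).
z₊ is a simple zero of q(z) = 11*z^2 + 42*z + 11, so Res(1/q, z₊) = 1/q'(z₊) with q'(z) = 22*z + 42; and q'(z₊) = 11*(z₊ - z₋) = 16*sqrt(5).
Therefore J = (2/i) · 2πi · 1/(16*sqrt(5)) = 2*pi/(8*sqrt(5)) = sqrt(5)*pi/20

Final answer: sqrt(5)*pi/20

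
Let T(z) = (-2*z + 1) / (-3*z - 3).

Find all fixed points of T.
{-1/6 - sqrt(11)*I/6, -1/6 + sqrt(11)*I/6}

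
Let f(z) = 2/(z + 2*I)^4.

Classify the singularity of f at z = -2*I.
Write f(z) = g(z)/(z + 2*I)^4 with g(z) = 2.
g is entire and g(-2*I) = 2 ≠ 0, so no factor of (z + 2*I) cancels: the Laurent expansion of f about z = -2*I starts at the power -4, i.e. lim_{z→z₀} (z - z₀)^4 f(z) = 2 is finite and nonzero.
So z = -2*I is a pole of order 4.

Final answer: pole of order 4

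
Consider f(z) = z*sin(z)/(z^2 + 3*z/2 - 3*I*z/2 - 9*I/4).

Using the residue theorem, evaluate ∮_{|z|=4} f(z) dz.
pi*(-1 - I)*sinh(3/2) + pi*(-1 - I)*sin(3/2)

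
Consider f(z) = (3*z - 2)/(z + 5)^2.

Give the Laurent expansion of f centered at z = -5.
-17/(z + 5)^2 + 3/(z + 5)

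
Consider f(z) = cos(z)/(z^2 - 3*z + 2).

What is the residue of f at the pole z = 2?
cos(2)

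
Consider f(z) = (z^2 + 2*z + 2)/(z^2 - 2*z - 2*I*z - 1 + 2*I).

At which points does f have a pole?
{I, 2 + I}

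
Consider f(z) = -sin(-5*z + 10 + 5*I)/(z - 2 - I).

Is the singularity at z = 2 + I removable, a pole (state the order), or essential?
removable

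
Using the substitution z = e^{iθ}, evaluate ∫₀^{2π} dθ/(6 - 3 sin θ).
Call the integral J. The integrand is 2π-periodic and we integrate over a full period, so shifting θ does not change the value (θ → θ + π/2 turns sin θ into cos θ; θ → θ + π flips the sign of the trig term). Hence
  J = ∫₀^{2π} dθ/(6 + 3 cos θ).
Put z = e^{iθ}: then cos θ = (z + 1/z)/2, dθ = dz/(iz), and z runs once counterclockwise around |z| = 1:
  J = ∮_{|z|=1} 1/(6 + 3*(z + 1/z)/2) · dz/(iz) = (2/i) ∮_{|z|=1} dz/(3*z^2 + 12*z + 3).
The roots of 3*z^2 + 12*z + 3 are z = (-6 ± sqrt(6^2 - 3^2))/3, with sqrt(27) = 3*sqrt(3); their product is 1, so only z₊ = -2 + sqrt(3) lies inside the unit circle (z₋ = -2 - sqrt(3) lies outside).
z₊ is a simple zero of q(z) = 3*z^2 + 12*z + 3, so Res(1/q, z₊) = 1/q'(z₊) with q'(z) = 6*z + 12; and q'(z₊) = 3*(z₊ - z₋) = 6*sqrt(3).
Therefore J = (2/i) · 2πi · 1/(6*sqrt(3)) = 2*pi/(3*sqrt(3)) = 2*sqrt(3)*pi/9

Final answer: 2*sqrt(3)*pi/9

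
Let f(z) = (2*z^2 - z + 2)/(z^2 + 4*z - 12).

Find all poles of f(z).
{-6, 2}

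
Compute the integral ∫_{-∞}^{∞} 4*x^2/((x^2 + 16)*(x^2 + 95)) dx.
Let f(z) = 4*z^2/((z^2 + 16)*(z^2 + 95)). The denominator has no real zeros and deg Q - deg P = 2 ≥ 2, so the integral of f over the upper semicircle |z| = R tends to 0 as R → ∞. Closing the contour in the upper half-plane,
  ∫_{-∞}^{∞} f(x) dx = 2πi · Σ Res(f, z_k)  over the poles with Im z_k > 0.

Zeros of the denominator: z^2 + 16 = 0 gives z = ±4*I; z^2 + 95 = 0 gives z = ±sqrt(95)*I.
Upper half-plane: z = 4*I, z = sqrt(95)*I (simple).

Each pole is a simple zero of Q(z) = z^4 + 111*z^2 + 1520, so Res(f, z₀) = P(z₀)/Q'(z₀) with P(z) = 4*z^2, Q'(z) = 4*z^3 + 222*z:
  Res(f, 4*I) = (-64)/(632*I) = 8*I/79
  Res(f, sqrt(95)*I) = (-380)/(-158*sqrt(95)*I) = -2*sqrt(95)*I/79

Sum of residues: 2*I*(4 - sqrt(95))/79
∫_{-∞}^{∞} f(x) dx = 2πi · (2*I*(4 - sqrt(95))/79) = 4*pi*(-4 + sqrt(95))/79

Final answer: 4*pi*(-4 + sqrt(95))/79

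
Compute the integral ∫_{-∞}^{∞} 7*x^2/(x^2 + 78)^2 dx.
7*sqrt(78)*pi/156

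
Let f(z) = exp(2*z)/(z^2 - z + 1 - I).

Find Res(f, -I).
Write f(z) = P(z)/Q(z) with P(z) = exp(2*z) and Q(z) = z^2 - z + 1 - I.
The denominator factors as Q(z) = (z - 1 - I)*(z + I), so z = -I is a simple zero of Q and P is analytic there; z = -I is therefore a simple pole and
  Res(f, z₀) = P(z₀)/Q'(z₀).

Q'(z) = 2*z - 1, so Q'(-I) = -1 - 2*I.
P(-I) = exp(-2*I).

Res(f, -I) = (exp(-2*I))/(-1 - 2*I) = (-1/5 + 2*I/5)*exp(-2*I)

Final answer: (-1/5 + 2*I/5)*exp(-2*I)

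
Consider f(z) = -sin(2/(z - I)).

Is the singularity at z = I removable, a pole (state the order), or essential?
Let u = z - I. Then
  sin(2/u) = Σ_{k≥0} (-1)^k (2)^(2k+1)/((2k+1)!·u^(2k+1)) = 2/u - 4/(3*u^3) + 4/(15*u^5) + ...
which has infinitely many negative powers of u, so sin(2/(z - I)) has an essential singularity at z = I.
So the singularity is essential.

Final answer: essential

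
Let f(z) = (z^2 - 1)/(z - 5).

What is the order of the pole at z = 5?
Factor the denominator:
  z - 5 = (z - 5)

The numerator P(z) = z^2 - 1 has P(5) = 24 ≠ 0, so no factor of (z - 5) cancels.
Near z = 5 we can therefore write f(z) = g(z)/(z - 5) with g analytic at 5 and g(5) ≠ 0 (g is just the numerator).

Hence z = 5 is a pole of order 1.

Final answer: 1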